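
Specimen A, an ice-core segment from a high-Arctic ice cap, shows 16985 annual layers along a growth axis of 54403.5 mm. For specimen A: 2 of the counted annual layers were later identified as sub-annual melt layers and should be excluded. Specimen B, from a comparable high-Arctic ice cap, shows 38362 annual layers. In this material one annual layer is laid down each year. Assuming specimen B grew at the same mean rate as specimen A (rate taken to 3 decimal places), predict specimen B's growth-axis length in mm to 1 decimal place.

Specimen A: true annual layer count = 16985 − 2 = 16983.
A: Mean rate = 54403.5 mm / 16983 years ≈ 3.203 mm/yr.
B's length ≈ 3.203 × 38362 = 122873.5 mm.

122873.5 mm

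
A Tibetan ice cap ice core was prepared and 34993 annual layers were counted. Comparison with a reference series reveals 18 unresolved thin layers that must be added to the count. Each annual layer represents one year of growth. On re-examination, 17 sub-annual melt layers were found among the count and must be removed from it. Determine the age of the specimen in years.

True annual layer count = 34993 − 17 + 18 = 34994.
One annual layer per year makes the duration 34994 years.

34994 years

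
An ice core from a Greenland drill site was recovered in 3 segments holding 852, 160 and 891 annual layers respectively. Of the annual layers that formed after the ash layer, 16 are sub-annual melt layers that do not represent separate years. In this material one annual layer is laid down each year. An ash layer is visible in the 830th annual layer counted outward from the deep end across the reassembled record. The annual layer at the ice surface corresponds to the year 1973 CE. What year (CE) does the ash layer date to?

Total annual layers = 852 + 160 + 891 = 1903.
1903 − 830 = 1073 annual layers lie beyond the ash layer toward the ice surface.
Excluding 16 false annual layers: 1073 − 16 = 1057.
Counting back 1057 years from 1973 CE places the ash layer in 1973 − 1057 = 916 CE.

916 CE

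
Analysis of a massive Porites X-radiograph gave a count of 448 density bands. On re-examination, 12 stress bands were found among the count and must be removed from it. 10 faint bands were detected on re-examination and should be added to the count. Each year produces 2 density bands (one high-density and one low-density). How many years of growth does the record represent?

Correcting the raw count gives 448 − 12 + 10 = 446 true density bands.
446 density bands at 2 per year is 446 / 2 = 223 years.

223 years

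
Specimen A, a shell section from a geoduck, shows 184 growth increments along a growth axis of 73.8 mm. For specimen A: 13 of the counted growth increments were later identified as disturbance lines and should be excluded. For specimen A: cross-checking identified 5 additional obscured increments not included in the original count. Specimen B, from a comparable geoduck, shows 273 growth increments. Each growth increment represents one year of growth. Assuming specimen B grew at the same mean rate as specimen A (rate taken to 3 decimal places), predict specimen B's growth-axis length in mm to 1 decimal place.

Specimen A: after corrections the count is 184 − 13 + 5 = 176 growth increments.
A: 73.8 mm over 176 years gives 73.8 / 176 ≈ 0.419 mm/yr.
Length of B = 0.419 × 273 = 114.4 mm.

114.4 mm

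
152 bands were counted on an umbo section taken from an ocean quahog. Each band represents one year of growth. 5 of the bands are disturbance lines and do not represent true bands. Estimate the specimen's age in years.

147 years

After corrections the count is 152 − 5 = 147 bands.
With a one-to-one band periodicity this is 147 years.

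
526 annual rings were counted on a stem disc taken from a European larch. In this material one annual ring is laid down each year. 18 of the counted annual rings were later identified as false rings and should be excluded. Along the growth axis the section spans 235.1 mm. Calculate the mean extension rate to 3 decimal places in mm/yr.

0.463 mm/yr

True annual ring count = 526 − 18 = 508.
Extension rate ≈ 235.1 / 508 = 0.463 mm/yr.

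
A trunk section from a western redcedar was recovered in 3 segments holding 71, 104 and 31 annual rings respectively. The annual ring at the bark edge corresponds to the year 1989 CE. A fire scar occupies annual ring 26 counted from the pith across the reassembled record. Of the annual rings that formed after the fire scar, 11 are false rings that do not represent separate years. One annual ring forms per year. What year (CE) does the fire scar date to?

1820 CE

Total annual rings = 71 + 104 + 31 = 206.
Between annual ring 26 and the bark edge there are 206 − 26 = 180 annual rings.
180 − 11 false = 169 true annual rings after the fire scar.
Counting back 169 years from 1989 CE places the fire scar in 1989 − 169 = 1820 CE.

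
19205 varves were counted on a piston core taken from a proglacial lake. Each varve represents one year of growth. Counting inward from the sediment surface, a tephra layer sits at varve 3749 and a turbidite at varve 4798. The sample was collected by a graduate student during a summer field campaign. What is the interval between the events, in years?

The two markers are separated by 4798 − 3749 = 1049 varves.
At one varve per year, 1049 years elapsed between them.

1049 years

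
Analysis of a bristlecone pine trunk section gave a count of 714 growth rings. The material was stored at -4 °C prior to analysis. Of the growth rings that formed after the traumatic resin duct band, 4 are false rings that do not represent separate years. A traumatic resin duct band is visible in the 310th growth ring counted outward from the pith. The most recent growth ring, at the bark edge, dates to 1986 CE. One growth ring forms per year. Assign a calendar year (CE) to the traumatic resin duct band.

1586 CE

The traumatic resin duct band sits at growth ring 310 from the pith, so 714 − 310 = 404 growth rings formed after it.
404 − 4 false = 400 true growth rings after the traumatic resin duct band.
The growth ring at the bark edge is 1986 CE, so the traumatic resin duct band dates to 1986 − 400 = 1586 CE.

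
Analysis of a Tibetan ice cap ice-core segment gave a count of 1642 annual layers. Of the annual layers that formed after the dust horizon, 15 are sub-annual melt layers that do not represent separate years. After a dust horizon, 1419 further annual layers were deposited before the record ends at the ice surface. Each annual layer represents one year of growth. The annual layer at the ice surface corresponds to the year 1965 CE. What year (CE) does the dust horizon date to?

561 CE

1419 annual layers formed after the dust horizon.
Removing the 15 false annual layers leaves 1419 − 15 = 1404 true annual layers beyond the dust horizon.
1965 − 1404 = 561 CE.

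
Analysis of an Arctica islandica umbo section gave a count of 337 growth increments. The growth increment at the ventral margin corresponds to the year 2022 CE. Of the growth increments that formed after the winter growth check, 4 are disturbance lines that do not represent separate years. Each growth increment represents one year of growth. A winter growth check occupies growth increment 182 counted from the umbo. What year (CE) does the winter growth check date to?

337 − 182 = 155 growth increments lie beyond the winter growth check toward the ventral margin.
Removing the 4 false growth increments leaves 155 − 4 = 151 true growth increments beyond the winter growth check.
Counting back 151 years from 2022 CE places the winter growth check in 2022 − 151 = 1871 CE.

1871 CE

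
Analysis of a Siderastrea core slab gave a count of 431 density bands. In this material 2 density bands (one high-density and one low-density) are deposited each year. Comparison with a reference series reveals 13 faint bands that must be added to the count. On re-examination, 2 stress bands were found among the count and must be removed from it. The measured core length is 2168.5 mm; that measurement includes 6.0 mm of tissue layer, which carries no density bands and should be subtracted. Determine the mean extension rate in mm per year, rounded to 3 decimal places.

9.785 mm per year

Adjusted count: 431 − 2 + 13 = 442 density bands.
Dividing by 2 density bands per year: 442 / 2 = 221 years.
Removing the 6.0 mm offcut leaves 2168.5 − 6.0 = 2162.5 mm.
Mean rate = 2162.5 mm / 221 years ≈ 9.785 mm per year.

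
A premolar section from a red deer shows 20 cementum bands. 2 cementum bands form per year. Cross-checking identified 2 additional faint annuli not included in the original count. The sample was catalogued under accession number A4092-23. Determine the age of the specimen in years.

11 years

True cementum band count = 20 + 2 = 22.
22 cementum bands at 2 per year is 22 / 2 = 11 years.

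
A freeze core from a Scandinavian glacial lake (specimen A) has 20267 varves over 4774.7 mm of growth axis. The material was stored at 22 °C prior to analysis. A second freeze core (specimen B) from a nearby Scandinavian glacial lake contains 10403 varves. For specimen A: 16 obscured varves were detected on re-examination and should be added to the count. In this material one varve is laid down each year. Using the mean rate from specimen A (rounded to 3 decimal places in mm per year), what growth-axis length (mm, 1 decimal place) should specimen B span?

2444.7 mm

Specimen A: true varve count = 20267 + 16 = 20283.
A: Extension rate ≈ 4774.7 / 20283 = 0.235 mm/year.
B's length ≈ 0.235 × 10403 = 2444.7 mm.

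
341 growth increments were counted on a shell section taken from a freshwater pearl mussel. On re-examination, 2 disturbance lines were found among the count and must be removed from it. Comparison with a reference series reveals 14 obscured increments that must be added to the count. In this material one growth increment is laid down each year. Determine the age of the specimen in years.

353 yr

Correcting the raw count gives 341 − 2 + 14 = 353 true growth increments.
One growth increment per year makes the duration 353 years.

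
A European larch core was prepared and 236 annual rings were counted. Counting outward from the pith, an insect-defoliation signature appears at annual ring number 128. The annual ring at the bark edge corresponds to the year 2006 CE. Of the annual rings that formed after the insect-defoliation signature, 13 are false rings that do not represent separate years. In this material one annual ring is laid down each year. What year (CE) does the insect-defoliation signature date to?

The insect-defoliation signature sits at annual ring 128 from the pith, so 236 − 128 = 108 annual rings formed after it.
108 − 13 false = 95 true annual rings after the insect-defoliation signature.
Counting back 95 years from 2006 CE places the insect-defoliation signature in 2006 − 95 = 1911 CE.

1911 CE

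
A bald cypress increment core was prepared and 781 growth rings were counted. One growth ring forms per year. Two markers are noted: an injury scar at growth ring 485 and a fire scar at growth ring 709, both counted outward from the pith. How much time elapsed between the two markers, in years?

709 − 485 = 224 growth rings lie between the two events.
At one growth ring per year, 224 years elapsed between them.

224 years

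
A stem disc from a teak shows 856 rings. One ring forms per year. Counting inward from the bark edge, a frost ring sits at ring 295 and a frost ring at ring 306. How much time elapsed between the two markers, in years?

The two markers are separated by 306 − 295 = 11 rings.
At one ring per year, 11 years elapsed between them.

11 years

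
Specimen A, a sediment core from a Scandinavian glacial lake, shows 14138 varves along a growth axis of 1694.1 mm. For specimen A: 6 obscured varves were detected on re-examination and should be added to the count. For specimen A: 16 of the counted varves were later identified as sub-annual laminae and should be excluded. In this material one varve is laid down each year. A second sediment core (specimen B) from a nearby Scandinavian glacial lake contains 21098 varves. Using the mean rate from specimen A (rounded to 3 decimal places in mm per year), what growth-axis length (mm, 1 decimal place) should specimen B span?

2531.8 mm

Specimen A: adjusted count: 14138 − 16 + 6 = 14128 varves.
A: Mean rate = 1694.1 mm / 14128 years ≈ 0.120 mm/yr.
For B, 0.120 mm/year × 21098 years = 2531.8 mm.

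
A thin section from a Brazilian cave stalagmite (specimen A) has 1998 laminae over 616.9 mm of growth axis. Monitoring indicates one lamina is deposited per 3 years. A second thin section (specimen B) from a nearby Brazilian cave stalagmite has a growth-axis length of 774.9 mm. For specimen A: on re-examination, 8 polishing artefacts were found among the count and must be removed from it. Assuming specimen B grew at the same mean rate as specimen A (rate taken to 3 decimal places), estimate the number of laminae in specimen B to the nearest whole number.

2508 laminae

Specimen A: true lamina count = 1998 − 8 = 1990.
Specimen A: at 3 years per lamina, 1990 × 3 = 5970 years.
A: Mean rate = 616.9 mm / 5970 years ≈ 0.103 mm per year.
Specimen B: 774.9 mm / 0.103 mm per year = 7523.30 years; at 3 years per lamina that is 7523.30 / 3 ≈ 2508 laminae.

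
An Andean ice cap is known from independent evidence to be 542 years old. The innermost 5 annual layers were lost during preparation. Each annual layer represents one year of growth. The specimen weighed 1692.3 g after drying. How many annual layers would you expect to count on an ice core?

One annual layer per year gives 542 annual layers over 542 years.
542 − 5 missed = 537 annual layers expected in the prepared section.

537 annual layers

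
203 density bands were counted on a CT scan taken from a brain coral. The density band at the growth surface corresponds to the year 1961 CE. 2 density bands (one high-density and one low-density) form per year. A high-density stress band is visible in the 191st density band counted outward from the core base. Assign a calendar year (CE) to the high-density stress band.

1955 CE

Between density band 191 and the growth surface there are 203 − 191 = 12 density bands.
With 2 density bands per year, 12 / 2 = 6 years.
Counting back 6 years from 1961 CE places the high-density stress band in 1961 − 6 = 1955 CE.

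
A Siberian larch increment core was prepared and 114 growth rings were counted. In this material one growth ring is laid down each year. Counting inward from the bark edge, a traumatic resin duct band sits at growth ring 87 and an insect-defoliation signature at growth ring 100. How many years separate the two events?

13 years

The two markers are separated by 100 − 87 = 13 growth rings.
One growth ring per year makes the interval 13 years.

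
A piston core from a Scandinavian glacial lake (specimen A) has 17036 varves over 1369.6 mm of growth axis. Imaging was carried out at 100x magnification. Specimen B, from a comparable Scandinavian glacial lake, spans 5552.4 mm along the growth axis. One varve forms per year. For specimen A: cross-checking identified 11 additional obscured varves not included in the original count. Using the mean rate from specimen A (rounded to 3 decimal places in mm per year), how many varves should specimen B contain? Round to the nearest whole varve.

69405 varves

Specimen A: adjusted count: 17036 + 11 = 17047 varves.
A: Mean rate = 1369.6 mm / 17047 years ≈ 0.080 mm/year.
Specimen B: 5552.4 mm / 0.080 mm per year = 69405.00 years ≈ 69405 varves.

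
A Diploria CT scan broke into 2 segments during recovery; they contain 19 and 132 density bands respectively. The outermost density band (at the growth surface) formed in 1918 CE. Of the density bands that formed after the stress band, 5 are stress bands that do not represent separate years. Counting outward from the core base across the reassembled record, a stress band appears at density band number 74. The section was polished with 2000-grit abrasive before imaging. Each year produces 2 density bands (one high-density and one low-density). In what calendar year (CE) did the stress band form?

1882 CE

Total density bands = 19 + 132 = 151.
The stress band sits at density band 74 from the core base, so 151 − 74 = 77 density bands formed after it.
Removing the 5 false density bands leaves 77 − 5 = 72 true density bands beyond the stress band.
With 2 density bands per year, 72 / 2 = 36 years.
1918 − 36 = 1882 CE.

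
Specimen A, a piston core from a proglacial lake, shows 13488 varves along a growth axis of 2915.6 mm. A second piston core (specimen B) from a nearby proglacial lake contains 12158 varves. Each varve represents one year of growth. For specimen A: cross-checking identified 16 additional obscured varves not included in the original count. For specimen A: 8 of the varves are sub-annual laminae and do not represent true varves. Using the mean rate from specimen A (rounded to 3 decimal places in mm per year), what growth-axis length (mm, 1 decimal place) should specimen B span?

Specimen A: correcting the raw count gives 13488 − 8 + 16 = 13496 true varves.
A: 2915.6 mm over 13496 years gives 2915.6 / 13496 ≈ 0.216 mm/year.
Length of B = 0.216 × 12158 = 2626.1 mm.

2626.1 mm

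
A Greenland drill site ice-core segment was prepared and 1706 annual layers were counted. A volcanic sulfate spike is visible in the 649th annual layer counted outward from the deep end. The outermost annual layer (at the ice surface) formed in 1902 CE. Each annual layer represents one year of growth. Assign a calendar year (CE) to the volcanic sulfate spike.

845 CE

1706 − 649 = 1057 annual layers lie beyond the volcanic sulfate spike toward the ice surface.
1902 − 1057 = 845 CE.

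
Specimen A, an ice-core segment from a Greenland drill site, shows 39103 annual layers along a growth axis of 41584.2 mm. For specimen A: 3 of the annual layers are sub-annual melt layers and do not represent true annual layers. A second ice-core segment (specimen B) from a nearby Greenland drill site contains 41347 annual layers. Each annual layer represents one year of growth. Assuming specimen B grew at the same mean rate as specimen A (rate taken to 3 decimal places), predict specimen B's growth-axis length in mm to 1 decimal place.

43993.2 mm

Specimen A: adjusted count: 39103 − 3 = 39100 annual layers.
A: Extension rate ≈ 41584.2 / 39100 = 1.064 mm/year.
B's length ≈ 1.064 × 41347 = 43993.2 mm.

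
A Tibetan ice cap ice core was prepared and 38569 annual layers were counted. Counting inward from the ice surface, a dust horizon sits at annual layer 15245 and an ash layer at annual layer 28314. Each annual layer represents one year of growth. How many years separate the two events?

13069 years

The two markers are separated by 28314 − 15245 = 13069 annual layers.
At one annual layer per year, 13069 years elapsed between them.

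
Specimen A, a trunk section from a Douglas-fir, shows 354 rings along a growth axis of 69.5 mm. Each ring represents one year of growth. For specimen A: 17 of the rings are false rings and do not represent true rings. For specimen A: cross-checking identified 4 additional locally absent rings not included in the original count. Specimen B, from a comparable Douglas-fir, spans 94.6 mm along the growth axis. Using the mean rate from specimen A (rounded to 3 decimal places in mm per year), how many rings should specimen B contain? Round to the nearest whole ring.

Specimen A: adjusted count: 354 − 17 + 4 = 341 rings.
A: Extension rate ≈ 69.5 / 341 = 0.204 mm per year.
B spans 94.6 / 0.204 = 463.73 years ≈ 464 rings.

464 rings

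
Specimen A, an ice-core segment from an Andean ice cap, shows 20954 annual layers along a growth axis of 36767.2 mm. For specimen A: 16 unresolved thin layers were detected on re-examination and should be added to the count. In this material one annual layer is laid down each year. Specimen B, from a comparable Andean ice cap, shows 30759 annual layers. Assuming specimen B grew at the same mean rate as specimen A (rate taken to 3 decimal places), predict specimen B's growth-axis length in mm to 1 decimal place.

53920.5 mm

Specimen A: adjusted count: 20954 + 16 = 20970 annual layers.
A: 36767.2 mm over 20970 years gives 36767.2 / 20970 ≈ 1.753 mm per year.
Length of B = 1.753 × 30759 = 53920.5 mm.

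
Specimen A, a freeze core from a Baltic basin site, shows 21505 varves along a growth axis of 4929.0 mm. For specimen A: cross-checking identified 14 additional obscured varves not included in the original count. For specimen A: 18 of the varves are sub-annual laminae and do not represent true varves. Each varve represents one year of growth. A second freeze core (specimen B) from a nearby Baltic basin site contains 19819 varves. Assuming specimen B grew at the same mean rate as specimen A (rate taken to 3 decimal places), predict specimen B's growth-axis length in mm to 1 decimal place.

4538.6 mm

Specimen A: correcting the raw count gives 21505 − 18 + 14 = 21501 true varves.
A: 4929.0 mm over 21501 years gives 4929.0 / 21501 ≈ 0.229 mm/yr.
For B, 0.229 mm/year × 19819 years = 4538.6 mm.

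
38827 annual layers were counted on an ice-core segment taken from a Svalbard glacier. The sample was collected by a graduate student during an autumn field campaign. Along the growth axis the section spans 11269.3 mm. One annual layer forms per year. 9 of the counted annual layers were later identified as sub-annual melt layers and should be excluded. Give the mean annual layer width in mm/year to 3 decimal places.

Adjusted count: 38827 − 9 = 38818 annual layers.
Extension rate ≈ 11269.3 / 38818 = 0.290 mm/year.

0.290 mm/year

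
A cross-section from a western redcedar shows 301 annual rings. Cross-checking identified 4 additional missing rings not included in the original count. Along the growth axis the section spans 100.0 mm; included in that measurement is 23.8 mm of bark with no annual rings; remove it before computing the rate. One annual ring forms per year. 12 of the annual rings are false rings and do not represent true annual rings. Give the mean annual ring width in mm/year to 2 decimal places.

Adjusted count: 301 − 12 + 4 = 293 annual rings.
Net length = 100.0 − 23.8 = 76.2 mm.
Extension rate ≈ 76.2 / 293 = 0.26 mm/year.

0.26 mm/year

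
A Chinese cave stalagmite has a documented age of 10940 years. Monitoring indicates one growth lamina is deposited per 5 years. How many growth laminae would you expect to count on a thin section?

Expected growth laminae: 10940 / 5 = 2188.
So 2188 growth laminae should be present.

2188 growth laminae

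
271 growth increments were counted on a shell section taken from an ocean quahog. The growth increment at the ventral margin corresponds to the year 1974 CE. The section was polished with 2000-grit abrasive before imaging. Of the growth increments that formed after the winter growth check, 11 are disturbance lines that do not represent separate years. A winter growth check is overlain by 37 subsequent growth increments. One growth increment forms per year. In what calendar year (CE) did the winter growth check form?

1948 CE

37 growth increments formed after the winter growth check.
Removing the 11 false growth increments leaves 37 − 11 = 26 true growth increments beyond the winter growth check.
1974 − 26 = 1948 CE.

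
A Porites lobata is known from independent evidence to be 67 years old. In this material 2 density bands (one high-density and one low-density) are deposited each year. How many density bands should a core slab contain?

134 density bands

67 years at 2 density bands per year gives 67 × 2 = 134 density bands.
So 134 density bands should be present.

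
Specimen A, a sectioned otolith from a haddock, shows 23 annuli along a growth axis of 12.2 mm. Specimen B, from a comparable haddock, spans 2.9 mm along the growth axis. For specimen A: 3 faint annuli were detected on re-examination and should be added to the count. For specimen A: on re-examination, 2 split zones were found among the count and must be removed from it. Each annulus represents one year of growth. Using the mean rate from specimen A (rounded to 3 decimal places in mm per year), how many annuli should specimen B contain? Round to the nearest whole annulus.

Specimen A: adjusted count: 23 − 2 + 3 = 24 annuli.
A: 12.2 mm over 24 years gives 12.2 / 24 ≈ 0.508 mm per year.
For B, 2.9 / 0.508 = 5.71 years ≈ 6 annuli.

6 annuli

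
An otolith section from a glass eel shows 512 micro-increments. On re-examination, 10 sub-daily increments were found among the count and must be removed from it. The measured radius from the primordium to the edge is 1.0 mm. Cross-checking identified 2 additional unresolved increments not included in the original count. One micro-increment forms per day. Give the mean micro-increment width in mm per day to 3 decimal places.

0.002 mm per day

Correcting the raw count gives 512 − 10 + 2 = 504 true micro-increments.
1.0 mm over 504 days gives 1.0 / 504 ≈ 0.002 mm per day.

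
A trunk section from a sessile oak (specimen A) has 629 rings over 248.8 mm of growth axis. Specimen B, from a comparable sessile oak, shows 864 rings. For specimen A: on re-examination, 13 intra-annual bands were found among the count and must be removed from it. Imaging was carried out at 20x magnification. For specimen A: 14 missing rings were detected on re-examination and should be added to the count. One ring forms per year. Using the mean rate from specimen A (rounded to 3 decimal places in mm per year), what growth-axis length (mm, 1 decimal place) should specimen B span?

341.3 mm

Specimen A: adjusted count: 629 − 13 + 14 = 630 rings.
A: Mean rate = 248.8 mm / 630 years ≈ 0.395 mm/yr.
B's length ≈ 0.395 × 864 = 341.3 mm.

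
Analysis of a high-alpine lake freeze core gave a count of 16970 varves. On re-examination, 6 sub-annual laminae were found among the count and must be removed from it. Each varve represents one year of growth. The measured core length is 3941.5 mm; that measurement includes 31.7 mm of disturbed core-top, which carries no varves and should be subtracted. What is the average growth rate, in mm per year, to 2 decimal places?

After corrections the count is 16970 − 6 = 16964 varves.
Removing the 31.7 mm offcut leaves 3941.5 − 31.7 = 3909.8 mm.
Mean rate = 3909.8 mm / 16964 years ≈ 0.23 mm per year.

0.23 mm per year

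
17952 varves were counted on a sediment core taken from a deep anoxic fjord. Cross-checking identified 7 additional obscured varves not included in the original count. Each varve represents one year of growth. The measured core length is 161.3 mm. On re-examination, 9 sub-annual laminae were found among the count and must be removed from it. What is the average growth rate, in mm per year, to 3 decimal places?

True varve count = 17952 − 9 + 7 = 17950.
Mean rate = 161.3 mm / 17950 years ≈ 0.009 mm per year.

0.009 mm per year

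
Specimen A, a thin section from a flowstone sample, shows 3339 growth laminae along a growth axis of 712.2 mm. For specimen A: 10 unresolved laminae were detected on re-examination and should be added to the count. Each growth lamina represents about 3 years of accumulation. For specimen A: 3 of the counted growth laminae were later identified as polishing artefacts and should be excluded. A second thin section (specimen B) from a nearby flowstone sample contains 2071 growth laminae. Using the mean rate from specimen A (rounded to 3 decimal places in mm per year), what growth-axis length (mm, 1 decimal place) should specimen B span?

441.1 mm

Specimen A: adjusted count: 3339 − 3 + 10 = 3346 growth laminae.
Specimen A: at 3 years per growth lamina, 3346 × 3 = 10038 years.
A: Mean rate = 712.2 mm / 10038 years ≈ 0.071 mm/year.
Specimen B: 2071 growth laminae at 3 years each span 2071 × 3 = 6213 years. B's length ≈ 0.071 × 6213 = 441.1 mm.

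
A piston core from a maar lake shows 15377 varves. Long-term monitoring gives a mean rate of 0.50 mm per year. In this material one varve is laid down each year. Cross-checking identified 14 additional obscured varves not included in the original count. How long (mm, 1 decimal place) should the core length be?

After corrections the count is 15377 + 14 = 15391 varves.
Predicted length = 0.50 mm/year × 15391 years = 7695.5 mm.

7695.5 mm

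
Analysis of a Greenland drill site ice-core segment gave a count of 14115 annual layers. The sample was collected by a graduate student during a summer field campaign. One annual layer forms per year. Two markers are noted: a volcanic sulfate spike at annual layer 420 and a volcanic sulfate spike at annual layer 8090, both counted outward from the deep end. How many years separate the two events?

7670 years

The two markers are separated by 8090 − 420 = 7670 annual layers.
That is 7670 years at one annual layer per year.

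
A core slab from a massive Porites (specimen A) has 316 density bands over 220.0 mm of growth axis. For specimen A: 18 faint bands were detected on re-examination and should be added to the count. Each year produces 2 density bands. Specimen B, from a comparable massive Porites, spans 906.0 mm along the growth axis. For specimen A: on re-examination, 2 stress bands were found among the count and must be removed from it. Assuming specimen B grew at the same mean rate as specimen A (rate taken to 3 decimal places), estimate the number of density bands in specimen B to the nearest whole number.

Specimen A: correcting the raw count gives 316 − 2 + 18 = 332 true density bands.
Specimen A: 332 density bands at 2 per year is 332 / 2 = 166 years.
A: Mean rate = 220.0 mm / 166 years ≈ 1.325 mm/yr.
For B, 906.0 / 1.325 = 683.77 years; at 2 density bands per year that is 683.77 × 2 ≈ 1368 density bands.

1368 density bands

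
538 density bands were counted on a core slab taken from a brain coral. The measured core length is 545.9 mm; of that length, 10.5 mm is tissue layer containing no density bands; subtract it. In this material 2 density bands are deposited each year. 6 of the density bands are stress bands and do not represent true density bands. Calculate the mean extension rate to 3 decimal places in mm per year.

2.013 mm per year

After corrections the count is 538 − 6 = 532 density bands.
532 density bands at 2 per year is 532 / 2 = 266 years.
Removing the 10.5 mm offcut leaves 545.9 − 10.5 = 535.4 mm.
Extension rate ≈ 535.4 / 266 = 2.013 mm per year.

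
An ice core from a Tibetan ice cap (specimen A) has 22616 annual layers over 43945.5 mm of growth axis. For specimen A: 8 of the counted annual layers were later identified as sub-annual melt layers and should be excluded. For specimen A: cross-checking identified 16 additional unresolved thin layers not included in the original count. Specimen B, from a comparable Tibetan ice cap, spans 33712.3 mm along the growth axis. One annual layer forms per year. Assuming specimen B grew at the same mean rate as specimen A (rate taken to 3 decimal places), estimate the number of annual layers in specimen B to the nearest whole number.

Specimen A: correcting the raw count gives 22616 − 8 + 16 = 22624 true annual layers.
A: 43945.5 mm over 22624 years gives 43945.5 / 22624 ≈ 1.942 mm per year.
Specimen B: 33712.3 mm / 1.942 mm per year = 17359.58 years ≈ 17360 annual layers.

17360 annual layers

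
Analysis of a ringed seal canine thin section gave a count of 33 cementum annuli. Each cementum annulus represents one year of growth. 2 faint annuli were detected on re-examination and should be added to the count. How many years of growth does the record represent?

35 yr

True cementum annulus count = 33 + 2 = 35.
At one cementum annulus per year, that is 35 years.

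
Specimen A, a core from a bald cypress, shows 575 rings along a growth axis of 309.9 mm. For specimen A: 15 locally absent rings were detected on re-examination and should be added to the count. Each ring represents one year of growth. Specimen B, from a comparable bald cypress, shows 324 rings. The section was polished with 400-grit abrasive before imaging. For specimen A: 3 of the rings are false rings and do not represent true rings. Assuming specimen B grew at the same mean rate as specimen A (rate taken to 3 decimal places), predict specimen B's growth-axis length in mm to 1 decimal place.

171.1 mm

Specimen A: adjusted count: 575 − 3 + 15 = 587 rings.
A: Mean rate = 309.9 mm / 587 years ≈ 0.528 mm/year.
For B, 0.528 mm/year × 324 years = 171.1 mm.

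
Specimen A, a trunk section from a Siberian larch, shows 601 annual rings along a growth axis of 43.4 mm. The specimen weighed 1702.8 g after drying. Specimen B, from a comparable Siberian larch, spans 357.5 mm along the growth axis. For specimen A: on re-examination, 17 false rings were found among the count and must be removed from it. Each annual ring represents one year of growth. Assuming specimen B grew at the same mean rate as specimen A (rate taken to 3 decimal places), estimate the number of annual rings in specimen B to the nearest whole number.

4831 annual rings

Specimen A: true annual ring count = 601 − 17 = 584.
A: 43.4 mm over 584 years gives 43.4 / 584 ≈ 0.074 mm/year.
B spans 357.5 / 0.074 = 4831.08 years ≈ 4831 annual rings.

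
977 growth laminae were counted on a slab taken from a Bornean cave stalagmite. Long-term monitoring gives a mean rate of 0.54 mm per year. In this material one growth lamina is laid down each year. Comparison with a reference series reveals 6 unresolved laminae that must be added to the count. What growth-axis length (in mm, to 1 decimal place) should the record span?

530.8 mm

Correcting the raw count gives 977 + 6 = 983 true growth laminae.
Predicted length = 0.54 mm/year × 983 years = 530.8 mm.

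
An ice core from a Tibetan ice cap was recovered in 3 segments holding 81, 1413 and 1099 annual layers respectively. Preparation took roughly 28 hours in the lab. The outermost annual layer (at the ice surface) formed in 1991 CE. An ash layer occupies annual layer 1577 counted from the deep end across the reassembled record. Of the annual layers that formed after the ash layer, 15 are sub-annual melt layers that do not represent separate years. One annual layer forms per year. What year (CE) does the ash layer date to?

Total annual layers = 81 + 1413 + 1099 = 2593.
Between annual layer 1577 and the ice surface there are 2593 − 1577 = 1016 annual layers.
Excluding 15 false annual layers: 1016 − 15 = 1001.
Counting back 1001 years from 1991 CE places the ash layer in 1991 − 1001 = 990 CE.

990 CE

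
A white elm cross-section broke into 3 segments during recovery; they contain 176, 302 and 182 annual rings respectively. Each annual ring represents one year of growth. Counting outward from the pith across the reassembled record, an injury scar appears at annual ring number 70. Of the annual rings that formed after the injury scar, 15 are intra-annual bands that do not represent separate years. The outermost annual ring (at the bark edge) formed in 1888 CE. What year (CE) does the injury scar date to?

1313 CE

Total annual rings = 176 + 302 + 182 = 660.
The injury scar sits at annual ring 70 from the pith, so 660 − 70 = 590 annual rings formed after it.
Removing the 15 false annual rings leaves 590 − 15 = 575 true annual rings beyond the injury scar.
Counting back 575 years from 1888 CE places the injury scar in 1888 − 575 = 1313 CE.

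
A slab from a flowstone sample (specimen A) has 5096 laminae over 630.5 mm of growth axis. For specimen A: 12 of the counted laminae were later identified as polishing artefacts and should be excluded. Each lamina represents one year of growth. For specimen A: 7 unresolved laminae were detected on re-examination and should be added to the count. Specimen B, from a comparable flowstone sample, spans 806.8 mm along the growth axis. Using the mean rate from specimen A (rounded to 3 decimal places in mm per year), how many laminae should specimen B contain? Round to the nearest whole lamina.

6506 laminae

Specimen A: correcting the raw count gives 5096 − 12 + 7 = 5091 true laminae.
A: Extension rate ≈ 630.5 / 5091 = 0.124 mm/year.
B spans 806.8 / 0.124 = 6506.45 years ≈ 6506 laminae.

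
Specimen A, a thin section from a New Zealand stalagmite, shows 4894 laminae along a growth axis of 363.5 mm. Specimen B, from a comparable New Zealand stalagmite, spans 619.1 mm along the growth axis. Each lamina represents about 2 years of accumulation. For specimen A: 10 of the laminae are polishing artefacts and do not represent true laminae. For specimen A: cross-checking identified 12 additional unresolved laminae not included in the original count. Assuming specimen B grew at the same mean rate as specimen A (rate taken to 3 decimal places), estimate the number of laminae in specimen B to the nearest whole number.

Specimen A: adjusted count: 4894 − 10 + 12 = 4896 laminae.
Specimen A: multiplying by 2 years per lamina: 4896 × 2 = 9792 years.
A: Extension rate ≈ 363.5 / 9792 = 0.037 mm/yr.
B spans 619.1 / 0.037 = 16732.43 years; at 2 years per lamina that is 16732.43 / 2 ≈ 8366 laminae.

8366 laminae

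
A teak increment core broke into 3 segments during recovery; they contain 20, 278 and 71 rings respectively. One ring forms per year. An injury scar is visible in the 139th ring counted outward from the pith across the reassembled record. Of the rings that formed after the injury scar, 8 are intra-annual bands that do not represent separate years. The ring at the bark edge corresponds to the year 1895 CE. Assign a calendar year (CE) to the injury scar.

1673 CE

Total rings = 20 + 278 + 71 = 369.
369 − 139 = 230 rings lie beyond the injury scar toward the bark edge.
Excluding 8 false rings: 230 − 8 = 222.
1895 − 222 = 1673 CE.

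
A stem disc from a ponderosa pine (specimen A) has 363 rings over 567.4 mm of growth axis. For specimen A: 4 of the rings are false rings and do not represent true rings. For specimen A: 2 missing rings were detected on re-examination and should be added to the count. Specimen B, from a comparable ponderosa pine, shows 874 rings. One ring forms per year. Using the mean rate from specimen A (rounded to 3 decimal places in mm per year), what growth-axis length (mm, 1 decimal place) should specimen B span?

Specimen A: after corrections the count is 363 − 4 + 2 = 361 rings.
A: 567.4 mm over 361 years gives 567.4 / 361 ≈ 1.572 mm per year.
For B, 1.572 mm/year × 874 years = 1373.9 mm.

1373.9 mm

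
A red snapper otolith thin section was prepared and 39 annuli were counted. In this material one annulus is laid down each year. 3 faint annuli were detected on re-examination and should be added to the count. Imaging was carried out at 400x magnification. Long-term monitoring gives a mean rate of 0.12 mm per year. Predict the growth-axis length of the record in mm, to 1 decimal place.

5.0 mm

After corrections the count is 39 + 3 = 42 annuli.
42 years at 0.12 mm/year gives 0.12 × 42 = 5.0 mm.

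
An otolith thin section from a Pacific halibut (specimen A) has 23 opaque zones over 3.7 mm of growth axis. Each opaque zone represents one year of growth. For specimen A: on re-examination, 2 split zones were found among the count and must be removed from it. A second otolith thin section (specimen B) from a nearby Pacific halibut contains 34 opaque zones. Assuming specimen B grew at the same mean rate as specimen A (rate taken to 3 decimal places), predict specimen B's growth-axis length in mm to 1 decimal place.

6.0 mm

Specimen A: true opaque zone count = 23 − 2 = 21.
A: Mean rate = 3.7 mm / 21 years ≈ 0.176 mm/yr.
Length of B = 0.176 × 34 = 6.0 mm.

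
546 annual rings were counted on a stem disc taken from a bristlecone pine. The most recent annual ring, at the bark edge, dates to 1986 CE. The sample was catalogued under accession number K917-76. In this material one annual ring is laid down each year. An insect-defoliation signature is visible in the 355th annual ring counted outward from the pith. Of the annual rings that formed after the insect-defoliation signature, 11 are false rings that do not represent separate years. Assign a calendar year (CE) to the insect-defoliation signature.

Between annual ring 355 and the bark edge there are 546 − 355 = 191 annual rings.
191 − 11 false = 180 true annual rings after the insect-defoliation signature.
Counting back 180 years from 1986 CE places the insect-defoliation signature in 1986 − 180 = 1806 CE.

1806 CE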